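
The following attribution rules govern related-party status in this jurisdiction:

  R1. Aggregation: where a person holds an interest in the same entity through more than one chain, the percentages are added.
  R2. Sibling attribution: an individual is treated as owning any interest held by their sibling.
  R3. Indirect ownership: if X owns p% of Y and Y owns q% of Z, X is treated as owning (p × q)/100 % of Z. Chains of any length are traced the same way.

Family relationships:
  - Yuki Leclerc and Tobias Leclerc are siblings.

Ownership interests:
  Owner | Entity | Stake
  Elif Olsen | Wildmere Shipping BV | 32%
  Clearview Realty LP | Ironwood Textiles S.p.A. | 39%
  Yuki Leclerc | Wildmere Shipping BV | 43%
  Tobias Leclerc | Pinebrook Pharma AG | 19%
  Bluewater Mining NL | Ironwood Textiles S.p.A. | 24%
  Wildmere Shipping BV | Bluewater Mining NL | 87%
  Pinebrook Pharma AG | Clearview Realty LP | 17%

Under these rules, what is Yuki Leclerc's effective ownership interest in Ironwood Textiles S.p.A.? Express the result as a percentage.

10.2381%

By sibling attribution (R2), Yuki Leclerc is treated as owning Tobias Leclerc's 19% interest in Pinebrook Pharma AG.
Chain via Wildmere Shipping BV → Bluewater Mining NL (R3): 43% × 87% × 24% = 8.9784% of Ironwood Textiles S.p.A.
Chain via Pinebrook Pharma AG → Clearview Realty LP (R3): 19% × 17% × 39% = 1.2597% of Ironwood Textiles S.p.A.
Aggregating (R1): 8.9784% + 1.2597% = 10.2381%.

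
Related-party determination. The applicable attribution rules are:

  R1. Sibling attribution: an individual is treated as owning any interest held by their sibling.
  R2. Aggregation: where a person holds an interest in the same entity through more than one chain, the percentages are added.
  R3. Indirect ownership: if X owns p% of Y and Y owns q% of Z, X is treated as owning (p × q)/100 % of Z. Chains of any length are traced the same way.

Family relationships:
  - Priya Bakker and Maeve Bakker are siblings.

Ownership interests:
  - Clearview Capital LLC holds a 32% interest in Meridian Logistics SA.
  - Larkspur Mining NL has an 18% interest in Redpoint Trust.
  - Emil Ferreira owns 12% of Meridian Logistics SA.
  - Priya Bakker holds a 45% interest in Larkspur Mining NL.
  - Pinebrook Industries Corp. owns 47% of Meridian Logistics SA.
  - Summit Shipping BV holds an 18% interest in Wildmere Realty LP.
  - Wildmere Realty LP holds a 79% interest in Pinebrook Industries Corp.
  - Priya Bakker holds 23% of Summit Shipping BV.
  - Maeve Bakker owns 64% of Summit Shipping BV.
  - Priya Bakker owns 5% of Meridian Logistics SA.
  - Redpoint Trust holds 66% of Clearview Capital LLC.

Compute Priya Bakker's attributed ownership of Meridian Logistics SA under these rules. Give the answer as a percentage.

By sibling attribution (R1), Priya Bakker is treated as also owning Maeve Bakker's interest in Summit Shipping BV, giving 23% + 64% = 87%.
Chain via Summit Shipping BV → Wildmere Realty LP → Pinebrook Industries Corp. (R3): 87% × 18% × 79% × 47% = 5.814558% of Meridian Logistics SA.
Chain via Larkspur Mining NL → Redpoint Trust → Clearview Capital LLC (R3): 45% × 18% × 66% × 32% = 1.71072% of Meridian Logistics SA.
Direct interest in Meridian Logistics SA: 5%.
Aggregating (R2): 5.814558% + 1.71072% + 5% = 12.525278%.

12.525278%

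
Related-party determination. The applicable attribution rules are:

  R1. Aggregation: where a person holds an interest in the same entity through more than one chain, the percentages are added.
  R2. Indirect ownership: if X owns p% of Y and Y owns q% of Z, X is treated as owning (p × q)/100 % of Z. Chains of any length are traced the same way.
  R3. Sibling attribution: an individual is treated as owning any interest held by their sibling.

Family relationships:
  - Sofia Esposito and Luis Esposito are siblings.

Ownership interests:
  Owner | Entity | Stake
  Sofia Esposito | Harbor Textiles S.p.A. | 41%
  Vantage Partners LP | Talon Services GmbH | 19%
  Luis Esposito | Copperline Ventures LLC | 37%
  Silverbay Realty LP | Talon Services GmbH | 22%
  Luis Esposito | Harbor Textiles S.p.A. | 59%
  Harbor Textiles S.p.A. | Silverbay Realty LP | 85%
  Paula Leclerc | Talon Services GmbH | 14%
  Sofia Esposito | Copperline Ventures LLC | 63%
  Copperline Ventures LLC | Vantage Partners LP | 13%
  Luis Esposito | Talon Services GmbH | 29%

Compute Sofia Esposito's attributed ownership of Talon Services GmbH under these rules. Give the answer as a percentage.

By sibling attribution (R3), Sofia Esposito is treated as also owning Luis Esposito's interest in Copperline Ventures LLC, giving 63% + 37% = 100%.
By sibling attribution (R3), Sofia Esposito is treated as also owning Luis Esposito's interest in Harbor Textiles S.p.A, giving 41% + 59% = 100%.
By sibling attribution (R3), Sofia Esposito is treated as owning Luis Esposito's 29% interest in Talon Services GmbH.
Chain via Copperline Ventures LLC → Vantage Partners LP (R2): 100% × 13% × 19% = 2.47% of Talon Services GmbH.
Chain via Harbor Textiles S.p.A. → Silverbay Realty LP (R2): 100% × 85% × 22% = 18.7% of Talon Services GmbH.
Direct interest in Talon Services GmbH: 29%.
Aggregating (R1): 2.47% + 18.7% + 29% = 50.17%.

50.17%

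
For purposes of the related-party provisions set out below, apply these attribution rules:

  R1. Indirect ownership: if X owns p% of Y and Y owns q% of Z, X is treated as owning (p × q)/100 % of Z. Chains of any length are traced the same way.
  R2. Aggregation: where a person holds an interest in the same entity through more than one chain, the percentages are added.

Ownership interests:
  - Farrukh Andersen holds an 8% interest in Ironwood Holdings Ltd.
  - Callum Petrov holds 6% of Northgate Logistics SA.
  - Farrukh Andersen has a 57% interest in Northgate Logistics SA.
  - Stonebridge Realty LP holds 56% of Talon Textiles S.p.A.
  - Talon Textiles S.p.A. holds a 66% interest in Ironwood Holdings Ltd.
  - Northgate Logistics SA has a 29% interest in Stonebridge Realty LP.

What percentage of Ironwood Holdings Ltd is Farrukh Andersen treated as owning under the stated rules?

14.109488%

Chain via Northgate Logistics SA → Stonebridge Realty LP → Talon Textiles S.p.A. (R1): 57% × 29% × 56% × 66% = 6.109488% of Ironwood Holdings Ltd.
Direct interest in Ironwood Holdings Ltd: 8%.
Aggregating (R2): 6.109488% + 8% = 14.109488%.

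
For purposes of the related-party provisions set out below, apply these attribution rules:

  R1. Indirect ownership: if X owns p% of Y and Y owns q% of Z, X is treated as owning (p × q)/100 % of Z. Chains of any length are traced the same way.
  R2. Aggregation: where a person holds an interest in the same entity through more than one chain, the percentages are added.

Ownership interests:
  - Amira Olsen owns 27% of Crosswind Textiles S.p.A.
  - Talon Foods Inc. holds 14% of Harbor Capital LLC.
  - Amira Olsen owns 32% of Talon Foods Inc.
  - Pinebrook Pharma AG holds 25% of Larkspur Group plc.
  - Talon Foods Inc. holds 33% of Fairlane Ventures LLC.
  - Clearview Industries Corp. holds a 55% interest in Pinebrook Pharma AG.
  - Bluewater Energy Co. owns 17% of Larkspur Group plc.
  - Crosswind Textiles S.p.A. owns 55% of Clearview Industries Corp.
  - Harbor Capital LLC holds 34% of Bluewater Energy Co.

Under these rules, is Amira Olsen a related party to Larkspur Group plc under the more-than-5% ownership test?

Chain via Crosswind Textiles S.p.A. → Clearview Industries Corp. → Pinebrook Pharma AG (R1): 27% × 55% × 55% × 25% = 2.041875% of Larkspur Group plc.
Chain via Talon Foods Inc. → Harbor Capital LLC → Bluewater Energy Co. (R1): 32% × 14% × 34% × 17% = 0.258944% of Larkspur Group plc.
Aggregating (R2): 2.041875% + 0.258944% = 2.300819%.
2.300819% does not exceed the 5% threshold, so Amira is not a related party to Larkspur Group plc.

No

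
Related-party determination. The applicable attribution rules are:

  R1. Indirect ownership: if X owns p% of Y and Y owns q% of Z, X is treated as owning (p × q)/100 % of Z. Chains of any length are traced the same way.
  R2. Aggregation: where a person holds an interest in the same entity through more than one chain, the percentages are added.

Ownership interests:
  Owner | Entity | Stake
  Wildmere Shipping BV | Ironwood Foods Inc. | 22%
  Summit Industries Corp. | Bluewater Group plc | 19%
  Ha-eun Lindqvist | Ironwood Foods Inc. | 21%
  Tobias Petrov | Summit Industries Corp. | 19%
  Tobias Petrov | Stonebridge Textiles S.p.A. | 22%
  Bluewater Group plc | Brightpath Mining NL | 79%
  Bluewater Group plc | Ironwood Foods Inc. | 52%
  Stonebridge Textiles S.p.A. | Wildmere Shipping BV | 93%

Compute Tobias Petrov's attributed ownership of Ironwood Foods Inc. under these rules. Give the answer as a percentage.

Chain via Stonebridge Textiles S.p.A. → Wildmere Shipping BV (R1): 22% × 93% × 22% = 4.5012% of Ironwood Foods Inc.
Chain via Summit Industries Corp. → Bluewater Group plc (R1): 19% × 19% × 52% = 1.8772% of Ironwood Foods Inc.
Aggregating (R2): 4.5012% + 1.8772% = 6.3784%.

6.3784%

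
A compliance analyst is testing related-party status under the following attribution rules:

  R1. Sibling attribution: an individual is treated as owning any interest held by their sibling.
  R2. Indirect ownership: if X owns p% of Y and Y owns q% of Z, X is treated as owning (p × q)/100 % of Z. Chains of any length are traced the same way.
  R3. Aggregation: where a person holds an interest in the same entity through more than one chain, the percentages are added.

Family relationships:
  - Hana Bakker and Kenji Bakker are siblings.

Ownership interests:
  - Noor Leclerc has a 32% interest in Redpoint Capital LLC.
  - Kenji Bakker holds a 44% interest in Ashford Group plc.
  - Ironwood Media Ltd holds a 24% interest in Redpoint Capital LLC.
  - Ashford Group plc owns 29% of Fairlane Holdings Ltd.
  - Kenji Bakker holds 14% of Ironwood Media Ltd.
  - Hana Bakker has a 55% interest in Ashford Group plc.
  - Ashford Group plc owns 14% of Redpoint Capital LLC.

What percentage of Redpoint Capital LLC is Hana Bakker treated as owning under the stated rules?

17.22%

By sibling attribution (R1), Hana Bakker is treated as also owning Kenji Bakker's interest in Ashford Group plc, giving 55% + 44% = 99%.
By sibling attribution (R1), Hana Bakker is treated as owning Kenji Bakker's 14% interest in Ironwood Media Ltd.
Chain via Ashford Group plc (R2): 99% × 14% = 13.86% of Redpoint Capital LLC.
Chain via Ironwood Media Ltd (R2): 14% × 24% = 3.36% of Redpoint Capital LLC.
Aggregating (R3): 13.86% + 3.36% = 17.22%.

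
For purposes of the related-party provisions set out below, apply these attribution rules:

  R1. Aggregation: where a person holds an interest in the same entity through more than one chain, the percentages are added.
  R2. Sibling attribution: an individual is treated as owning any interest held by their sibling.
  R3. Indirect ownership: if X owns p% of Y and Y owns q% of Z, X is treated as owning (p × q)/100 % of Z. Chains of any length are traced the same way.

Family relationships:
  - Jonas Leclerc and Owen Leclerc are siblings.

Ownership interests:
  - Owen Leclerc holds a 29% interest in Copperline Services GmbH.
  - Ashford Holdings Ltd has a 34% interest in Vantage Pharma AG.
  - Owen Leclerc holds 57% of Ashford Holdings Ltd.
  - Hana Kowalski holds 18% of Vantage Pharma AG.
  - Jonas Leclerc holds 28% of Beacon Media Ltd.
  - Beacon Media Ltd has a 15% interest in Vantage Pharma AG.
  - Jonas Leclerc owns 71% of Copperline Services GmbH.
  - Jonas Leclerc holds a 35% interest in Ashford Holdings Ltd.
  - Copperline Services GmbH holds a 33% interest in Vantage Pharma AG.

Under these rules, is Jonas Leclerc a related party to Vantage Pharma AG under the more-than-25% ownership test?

Yes

By sibling attribution (R2), Jonas Leclerc is treated as also owning Owen Leclerc's interest in Ashford Holdings Ltd, giving 35% + 57% = 92%.
By sibling attribution (R2), Jonas Leclerc is treated as also owning Owen Leclerc's interest in Copperline Services GmbH, giving 71% + 29% = 100%.
Chain via Ashford Holdings Ltd (R3): 92% × 34% = 31.28% of Vantage Pharma AG.
Chain via Beacon Media Ltd (R3): 28% × 15% = 4.2% of Vantage Pharma AG.
Chain via Copperline Services GmbH (R3): 100% × 33% = 33% of Vantage Pharma AG.
Aggregating (R1): 31.28% + 4.2% + 33% = 68.48%.
68.48% exceeds the 25% threshold, so Jonas is a related party to Vantage Pharma AG.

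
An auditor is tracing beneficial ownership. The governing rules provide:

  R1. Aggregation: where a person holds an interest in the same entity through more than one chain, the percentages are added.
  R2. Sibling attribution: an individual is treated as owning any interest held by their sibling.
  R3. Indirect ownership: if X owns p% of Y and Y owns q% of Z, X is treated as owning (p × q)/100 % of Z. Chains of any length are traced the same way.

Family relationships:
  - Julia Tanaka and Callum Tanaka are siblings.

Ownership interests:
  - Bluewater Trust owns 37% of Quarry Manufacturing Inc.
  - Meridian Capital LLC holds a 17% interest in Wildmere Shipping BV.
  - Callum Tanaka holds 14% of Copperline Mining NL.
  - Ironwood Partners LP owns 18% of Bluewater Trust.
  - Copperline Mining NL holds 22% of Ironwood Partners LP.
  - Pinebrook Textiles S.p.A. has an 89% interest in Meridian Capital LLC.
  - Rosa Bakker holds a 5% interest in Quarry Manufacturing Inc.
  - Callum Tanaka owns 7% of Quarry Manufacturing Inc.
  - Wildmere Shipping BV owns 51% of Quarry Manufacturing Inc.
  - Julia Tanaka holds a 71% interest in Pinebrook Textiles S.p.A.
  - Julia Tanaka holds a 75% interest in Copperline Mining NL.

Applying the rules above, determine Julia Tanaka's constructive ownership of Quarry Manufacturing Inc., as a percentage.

By sibling attribution (R2), Julia Tanaka is treated as also owning Callum Tanaka's interest in Copperline Mining NL, giving 75% + 14% = 89%.
By sibling attribution (R2), Julia Tanaka is treated as owning Callum Tanaka's 7% interest in Quarry Manufacturing Inc.
Chain via Copperline Mining NL → Ironwood Partners LP → Bluewater Trust (R3): 89% × 22% × 18% × 37% = 1.304028% of Quarry Manufacturing Inc.
Chain via Pinebrook Textiles S.p.A. → Meridian Capital LLC → Wildmere Shipping BV (R3): 71% × 89% × 17% × 51% = 5.478573% of Quarry Manufacturing Inc.
Direct interest in Quarry Manufacturing Inc: 7%.
Aggregating (R1): 1.304028% + 5.478573% + 7% = 13.782601%.

13.782601%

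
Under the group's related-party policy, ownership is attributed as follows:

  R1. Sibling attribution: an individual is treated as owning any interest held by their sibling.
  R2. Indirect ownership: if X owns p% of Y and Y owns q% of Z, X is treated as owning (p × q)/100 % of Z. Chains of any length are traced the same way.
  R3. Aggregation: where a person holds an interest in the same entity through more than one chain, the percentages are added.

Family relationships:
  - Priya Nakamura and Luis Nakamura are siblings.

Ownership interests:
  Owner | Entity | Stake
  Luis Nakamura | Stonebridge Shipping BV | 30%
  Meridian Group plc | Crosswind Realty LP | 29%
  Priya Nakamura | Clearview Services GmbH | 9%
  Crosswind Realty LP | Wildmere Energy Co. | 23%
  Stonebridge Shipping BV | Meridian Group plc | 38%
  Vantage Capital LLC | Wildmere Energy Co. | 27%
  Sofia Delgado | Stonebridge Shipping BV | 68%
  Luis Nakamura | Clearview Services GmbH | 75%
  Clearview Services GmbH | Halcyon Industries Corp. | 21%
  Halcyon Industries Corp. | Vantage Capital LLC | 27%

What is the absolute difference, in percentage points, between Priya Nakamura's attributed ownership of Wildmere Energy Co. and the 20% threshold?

By sibling attribution (R1), Priya Nakamura is treated as also owning Luis Nakamura's interest in Clearview Services GmbH, giving 9% + 75% = 84%.
By sibling attribution (R1), Priya Nakamura is treated as owning Luis Nakamura's 30% interest in Stonebridge Shipping BV.
Chain via Clearview Services GmbH → Halcyon Industries Corp. → Vantage Capital LLC (R2): 84% × 21% × 27% × 27% = 1.285956% of Wildmere Energy Co.
Chain via Stonebridge Shipping BV → Meridian Group plc → Crosswind Realty LP (R2): 30% × 38% × 29% × 23% = 0.76038% of Wildmere Energy Co.
Aggregating (R3): 1.285956% + 0.76038% = 2.046336%.
2.046336% falls short of the 20% threshold by 17.953664 percentage points.

17.953664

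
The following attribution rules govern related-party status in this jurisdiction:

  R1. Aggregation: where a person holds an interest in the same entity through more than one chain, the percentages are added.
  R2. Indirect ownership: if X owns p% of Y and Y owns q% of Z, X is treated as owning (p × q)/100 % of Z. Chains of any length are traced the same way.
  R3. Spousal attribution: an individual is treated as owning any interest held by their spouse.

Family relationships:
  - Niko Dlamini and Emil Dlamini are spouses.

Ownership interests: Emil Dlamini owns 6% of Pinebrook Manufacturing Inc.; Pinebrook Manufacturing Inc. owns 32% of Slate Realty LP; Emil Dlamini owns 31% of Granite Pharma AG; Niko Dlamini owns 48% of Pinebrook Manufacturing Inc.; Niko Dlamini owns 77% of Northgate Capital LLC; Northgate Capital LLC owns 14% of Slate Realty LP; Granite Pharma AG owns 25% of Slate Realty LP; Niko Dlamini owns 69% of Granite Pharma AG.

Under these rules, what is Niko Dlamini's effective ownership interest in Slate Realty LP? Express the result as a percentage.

By spousal attribution (R3), Niko Dlamini is treated as also owning Emil Dlamini's interest in Pinebrook Manufacturing Inc, giving 48% + 6% = 54%.
By spousal attribution (R3), Niko Dlamini is treated as also owning Emil Dlamini's interest in Granite Pharma AG, giving 69% + 31% = 100%.
Chain via Northgate Capital LLC (R2): 77% × 14% = 10.78% of Slate Realty LP.
Chain via Pinebrook Manufacturing Inc. (R2): 54% × 32% = 17.28% of Slate Realty LP.
Chain via Granite Pharma AG (R2): 100% × 25% = 25% of Slate Realty LP.
Aggregating (R1): 10.78% + 17.28% + 25% = 53.06%.

53.06%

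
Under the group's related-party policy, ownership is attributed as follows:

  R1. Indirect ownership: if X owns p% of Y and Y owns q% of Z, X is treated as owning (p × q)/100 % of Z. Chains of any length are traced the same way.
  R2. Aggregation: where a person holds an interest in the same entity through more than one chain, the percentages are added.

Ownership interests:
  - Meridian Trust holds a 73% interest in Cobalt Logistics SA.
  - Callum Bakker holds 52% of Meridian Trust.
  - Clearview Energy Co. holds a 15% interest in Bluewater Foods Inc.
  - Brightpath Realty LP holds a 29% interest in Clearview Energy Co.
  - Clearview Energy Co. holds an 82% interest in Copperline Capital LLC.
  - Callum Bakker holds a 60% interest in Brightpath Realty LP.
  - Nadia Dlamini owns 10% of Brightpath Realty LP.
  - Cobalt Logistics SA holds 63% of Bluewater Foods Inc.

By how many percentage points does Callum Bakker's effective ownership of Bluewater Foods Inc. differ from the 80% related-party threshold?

Chain via Meridian Trust → Cobalt Logistics SA (R1): 52% × 73% × 63% = 23.9148% of Bluewater Foods Inc.
Chain via Brightpath Realty LP → Clearview Energy Co. (R1): 60% × 29% × 15% = 2.61% of Bluewater Foods Inc.
Aggregating (R2): 23.9148% + 2.61% = 26.5248%.
26.5248% falls short of the 80% threshold by 53.4752 percentage points.

53.4752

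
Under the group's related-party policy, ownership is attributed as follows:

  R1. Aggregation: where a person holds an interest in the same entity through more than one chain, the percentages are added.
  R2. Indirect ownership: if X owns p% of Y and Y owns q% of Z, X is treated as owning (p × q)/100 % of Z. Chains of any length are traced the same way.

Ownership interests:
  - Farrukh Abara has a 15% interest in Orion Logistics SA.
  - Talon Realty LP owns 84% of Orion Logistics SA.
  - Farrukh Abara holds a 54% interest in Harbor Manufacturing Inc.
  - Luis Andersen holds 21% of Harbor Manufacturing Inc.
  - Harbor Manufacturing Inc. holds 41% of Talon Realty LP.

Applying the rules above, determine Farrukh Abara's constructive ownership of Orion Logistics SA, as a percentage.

33.5976%

Chain via Harbor Manufacturing Inc. → Talon Realty LP (R2): 54% × 41% × 84% = 18.5976% of Orion Logistics SA.
Direct interest in Orion Logistics SA: 15%.
Aggregating (R1): 18.5976% + 15% = 33.5976%.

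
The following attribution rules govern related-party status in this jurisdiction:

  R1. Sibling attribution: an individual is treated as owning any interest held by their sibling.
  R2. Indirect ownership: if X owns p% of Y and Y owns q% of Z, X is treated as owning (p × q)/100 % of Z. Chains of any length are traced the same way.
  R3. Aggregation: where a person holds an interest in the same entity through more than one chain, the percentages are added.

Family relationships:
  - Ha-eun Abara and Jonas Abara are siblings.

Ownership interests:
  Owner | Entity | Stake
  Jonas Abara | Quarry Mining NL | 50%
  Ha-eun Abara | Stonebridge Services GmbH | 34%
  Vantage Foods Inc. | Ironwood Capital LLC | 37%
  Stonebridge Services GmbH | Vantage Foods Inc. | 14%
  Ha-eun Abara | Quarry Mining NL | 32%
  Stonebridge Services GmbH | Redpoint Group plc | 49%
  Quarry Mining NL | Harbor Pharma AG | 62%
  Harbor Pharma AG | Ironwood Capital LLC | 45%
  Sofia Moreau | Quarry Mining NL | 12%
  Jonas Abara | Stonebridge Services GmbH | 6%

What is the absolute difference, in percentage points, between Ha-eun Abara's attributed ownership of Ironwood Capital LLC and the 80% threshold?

55.05

By sibling attribution (R1), Ha-eun Abara is treated as also owning Jonas Abara's interest in Quarry Mining NL, giving 32% + 50% = 82%.
By sibling attribution (R1), Ha-eun Abara is treated as also owning Jonas Abara's interest in Stonebridge Services GmbH, giving 34% + 6% = 40%.
Chain via Quarry Mining NL → Harbor Pharma AG (R2): 82% × 62% × 45% = 22.878% of Ironwood Capital LLC.
Chain via Stonebridge Services GmbH → Vantage Foods Inc. (R2): 40% × 14% × 37% = 2.072% of Ironwood Capital LLC.
Aggregating (R3): 22.878% + 2.072% = 24.95%.
24.95% falls short of the 80% threshold by 55.05 percentage points.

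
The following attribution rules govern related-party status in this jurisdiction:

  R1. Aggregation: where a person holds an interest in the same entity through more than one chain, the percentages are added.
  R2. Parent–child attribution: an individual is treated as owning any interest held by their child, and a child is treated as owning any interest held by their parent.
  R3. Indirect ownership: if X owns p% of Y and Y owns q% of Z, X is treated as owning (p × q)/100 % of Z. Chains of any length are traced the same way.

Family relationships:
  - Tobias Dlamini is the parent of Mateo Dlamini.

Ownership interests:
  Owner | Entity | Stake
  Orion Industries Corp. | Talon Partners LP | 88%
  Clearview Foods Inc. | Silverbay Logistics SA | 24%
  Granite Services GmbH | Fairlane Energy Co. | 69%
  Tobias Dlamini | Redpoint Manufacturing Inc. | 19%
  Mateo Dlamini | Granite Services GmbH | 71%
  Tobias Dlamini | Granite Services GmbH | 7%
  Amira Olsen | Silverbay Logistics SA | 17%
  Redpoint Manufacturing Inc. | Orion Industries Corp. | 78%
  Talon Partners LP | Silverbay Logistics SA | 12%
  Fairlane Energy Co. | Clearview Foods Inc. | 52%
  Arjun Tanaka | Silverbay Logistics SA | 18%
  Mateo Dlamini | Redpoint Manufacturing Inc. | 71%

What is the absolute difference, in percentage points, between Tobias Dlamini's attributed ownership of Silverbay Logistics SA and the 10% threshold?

4.129856

By parent–child attribution (R2), Tobias Dlamini is treated as also owning Mateo Dlamini's interest in Granite Services GmbH, giving 7% + 71% = 78%.
By parent–child attribution (R2), Tobias Dlamini is treated as also owning Mateo Dlamini's interest in Redpoint Manufacturing Inc, giving 19% + 71% = 90%.
Chain via Granite Services GmbH → Fairlane Energy Co. → Clearview Foods Inc. (R3): 78% × 69% × 52% × 24% = 6.716736% of Silverbay Logistics SA.
Chain via Redpoint Manufacturing Inc. → Orion Industries Corp. → Talon Partners LP (R3): 90% × 78% × 88% × 12% = 7.41312% of Silverbay Logistics SA.
Aggregating (R1): 6.716736% + 7.41312% = 14.129856%.
14.129856% exceeds the 10% threshold by 4.129856 percentage points.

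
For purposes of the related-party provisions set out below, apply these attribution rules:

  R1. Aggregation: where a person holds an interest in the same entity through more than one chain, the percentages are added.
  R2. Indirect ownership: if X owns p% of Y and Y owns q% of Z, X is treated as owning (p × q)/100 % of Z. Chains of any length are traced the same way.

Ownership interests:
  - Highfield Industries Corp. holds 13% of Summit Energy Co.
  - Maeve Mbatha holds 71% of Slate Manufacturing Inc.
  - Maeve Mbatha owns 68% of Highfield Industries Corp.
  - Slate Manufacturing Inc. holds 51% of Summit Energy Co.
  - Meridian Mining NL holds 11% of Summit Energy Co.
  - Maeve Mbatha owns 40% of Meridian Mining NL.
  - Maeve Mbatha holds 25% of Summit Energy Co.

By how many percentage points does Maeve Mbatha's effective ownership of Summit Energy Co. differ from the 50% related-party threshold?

Chain via Highfield Industries Corp. (R2): 68% × 13% = 8.84% of Summit Energy Co.
Chain via Slate Manufacturing Inc. (R2): 71% × 51% = 36.21% of Summit Energy Co.
Chain via Meridian Mining NL (R2): 40% × 11% = 4.4% of Summit Energy Co.
Direct interest in Summit Energy Co: 25%.
Aggregating (R1): 8.84% + 36.21% + 4.4% + 25% = 74.45%.
74.45% exceeds the 50% threshold by 24.45 percentage points.

24.45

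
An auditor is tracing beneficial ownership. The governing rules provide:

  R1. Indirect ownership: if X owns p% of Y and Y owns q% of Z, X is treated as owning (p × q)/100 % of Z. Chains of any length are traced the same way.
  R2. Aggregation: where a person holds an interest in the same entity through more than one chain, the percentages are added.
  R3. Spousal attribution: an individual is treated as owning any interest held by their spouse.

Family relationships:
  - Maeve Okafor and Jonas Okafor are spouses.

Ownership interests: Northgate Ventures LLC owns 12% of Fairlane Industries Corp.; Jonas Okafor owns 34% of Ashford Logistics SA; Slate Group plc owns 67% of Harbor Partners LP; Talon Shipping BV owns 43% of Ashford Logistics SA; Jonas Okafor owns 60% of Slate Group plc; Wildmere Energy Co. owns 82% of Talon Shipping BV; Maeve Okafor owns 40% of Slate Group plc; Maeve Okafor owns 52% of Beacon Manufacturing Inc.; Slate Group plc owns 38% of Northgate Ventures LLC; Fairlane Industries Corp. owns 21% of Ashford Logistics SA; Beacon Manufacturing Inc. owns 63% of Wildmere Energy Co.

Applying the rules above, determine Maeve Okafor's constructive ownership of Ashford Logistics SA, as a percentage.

By spousal attribution (R3), Maeve Okafor is treated as also owning Jonas Okafor's interest in Slate Group plc, giving 40% + 60% = 100%.
By spousal attribution (R3), Maeve Okafor is treated as owning Jonas Okafor's 34% interest in Ashford Logistics SA.
Chain via Beacon Manufacturing Inc. → Wildmere Energy Co. → Talon Shipping BV (R1): 52% × 63% × 82% × 43% = 11.551176% of Ashford Logistics SA.
Chain via Slate Group plc → Northgate Ventures LLC → Fairlane Industries Corp. (R1): 100% × 38% × 12% × 21% = 0.9576% of Ashford Logistics SA.
Direct interest in Ashford Logistics SA: 34%.
Aggregating (R2): 11.551176% + 0.9576% + 34% = 46.508776%.

46.508776%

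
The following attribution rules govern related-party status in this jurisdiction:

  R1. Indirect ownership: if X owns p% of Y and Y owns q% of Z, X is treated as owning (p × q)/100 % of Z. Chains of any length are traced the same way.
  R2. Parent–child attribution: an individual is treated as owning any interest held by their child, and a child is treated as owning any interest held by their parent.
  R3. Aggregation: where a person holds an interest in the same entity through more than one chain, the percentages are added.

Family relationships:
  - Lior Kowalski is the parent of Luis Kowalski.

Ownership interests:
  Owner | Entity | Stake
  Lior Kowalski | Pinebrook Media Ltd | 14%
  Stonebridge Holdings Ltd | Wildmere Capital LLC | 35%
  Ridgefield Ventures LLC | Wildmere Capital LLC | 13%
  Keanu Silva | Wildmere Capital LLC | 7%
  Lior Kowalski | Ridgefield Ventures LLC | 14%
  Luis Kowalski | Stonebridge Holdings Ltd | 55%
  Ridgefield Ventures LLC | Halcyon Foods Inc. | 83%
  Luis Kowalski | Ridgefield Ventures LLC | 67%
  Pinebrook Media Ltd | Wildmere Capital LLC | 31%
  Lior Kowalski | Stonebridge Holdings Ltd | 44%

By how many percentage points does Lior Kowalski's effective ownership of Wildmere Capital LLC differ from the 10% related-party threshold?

By parent–child attribution (R2), Lior Kowalski is treated as also owning Luis Kowalski's interest in Ridgefield Ventures LLC, giving 14% + 67% = 81%.
By parent–child attribution (R2), Lior Kowalski is treated as also owning Luis Kowalski's interest in Stonebridge Holdings Ltd, giving 44% + 55% = 99%.
Chain via Ridgefield Ventures LLC (R1): 81% × 13% = 10.53% of Wildmere Capital LLC.
Chain via Stonebridge Holdings Ltd (R1): 99% × 35% = 34.65% of Wildmere Capital LLC.
Chain via Pinebrook Media Ltd (R1): 14% × 31% = 4.34% of Wildmere Capital LLC.
Aggregating (R3): 10.53% + 34.65% + 4.34% = 49.52%.
49.52% exceeds the 10% threshold by 39.52 percentage points.

39.52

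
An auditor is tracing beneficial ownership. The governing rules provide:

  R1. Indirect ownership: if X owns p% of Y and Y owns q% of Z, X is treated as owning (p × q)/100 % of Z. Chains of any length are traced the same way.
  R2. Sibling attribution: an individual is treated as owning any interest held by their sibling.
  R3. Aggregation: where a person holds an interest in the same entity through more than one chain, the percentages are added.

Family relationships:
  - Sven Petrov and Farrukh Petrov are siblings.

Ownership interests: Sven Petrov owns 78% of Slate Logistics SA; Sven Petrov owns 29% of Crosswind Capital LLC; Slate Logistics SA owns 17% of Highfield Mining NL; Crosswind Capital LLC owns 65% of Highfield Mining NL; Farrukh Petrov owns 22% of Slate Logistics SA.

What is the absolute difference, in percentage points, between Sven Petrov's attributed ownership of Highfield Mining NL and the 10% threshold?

25.85

By sibling attribution (R2), Sven Petrov is treated as also owning Farrukh Petrov's interest in Slate Logistics SA, giving 78% + 22% = 100%.
Chain via Crosswind Capital LLC (R1): 29% × 65% = 18.85% of Highfield Mining NL.
Chain via Slate Logistics SA (R1): 100% × 17% = 17% of Highfield Mining NL.
Aggregating (R3): 18.85% + 17% = 35.85%.
35.85% exceeds the 10% threshold by 25.85 percentage points.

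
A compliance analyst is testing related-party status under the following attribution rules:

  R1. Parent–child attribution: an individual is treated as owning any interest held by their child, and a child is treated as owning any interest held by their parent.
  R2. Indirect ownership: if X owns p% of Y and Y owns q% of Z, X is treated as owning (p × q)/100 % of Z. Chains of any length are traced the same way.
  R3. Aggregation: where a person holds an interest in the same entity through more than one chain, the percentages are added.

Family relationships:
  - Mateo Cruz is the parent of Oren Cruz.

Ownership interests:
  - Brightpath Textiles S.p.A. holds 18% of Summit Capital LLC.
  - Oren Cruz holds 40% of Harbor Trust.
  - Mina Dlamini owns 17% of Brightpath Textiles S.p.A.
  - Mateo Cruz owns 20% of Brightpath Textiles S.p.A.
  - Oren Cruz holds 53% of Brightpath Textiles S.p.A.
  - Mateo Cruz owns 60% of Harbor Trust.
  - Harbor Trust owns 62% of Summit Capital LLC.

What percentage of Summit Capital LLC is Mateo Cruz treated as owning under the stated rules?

By parent–child attribution (R1), Mateo Cruz is treated as also owning Oren Cruz's interest in Harbor Trust, giving 60% + 40% = 100%.
By parent–child attribution (R1), Mateo Cruz is treated as also owning Oren Cruz's interest in Brightpath Textiles S.p.A, giving 20% + 53% = 73%.
Chain via Harbor Trust (R2): 100% × 62% = 62% of Summit Capital LLC.
Chain via Brightpath Textiles S.p.A. (R2): 73% × 18% = 13.14% of Summit Capital LLC.
Aggregating (R3): 62% + 13.14% = 75.14%.

75.14%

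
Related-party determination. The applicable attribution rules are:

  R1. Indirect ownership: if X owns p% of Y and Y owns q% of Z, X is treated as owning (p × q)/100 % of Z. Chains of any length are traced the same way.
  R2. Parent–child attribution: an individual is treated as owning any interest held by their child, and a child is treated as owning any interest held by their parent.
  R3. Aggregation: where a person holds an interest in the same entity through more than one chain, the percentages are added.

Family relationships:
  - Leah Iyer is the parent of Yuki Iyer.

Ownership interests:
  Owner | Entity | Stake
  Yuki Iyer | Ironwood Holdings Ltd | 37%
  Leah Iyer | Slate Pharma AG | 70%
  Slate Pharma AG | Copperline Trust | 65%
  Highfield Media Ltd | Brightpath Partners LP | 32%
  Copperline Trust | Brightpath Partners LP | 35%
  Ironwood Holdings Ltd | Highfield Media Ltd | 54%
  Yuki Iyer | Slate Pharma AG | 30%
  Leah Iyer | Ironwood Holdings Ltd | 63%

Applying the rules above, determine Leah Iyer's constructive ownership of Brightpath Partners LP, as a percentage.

By parent–child attribution (R2), Leah Iyer is treated as also owning Yuki Iyer's interest in Slate Pharma AG, giving 70% + 30% = 100%.
By parent–child attribution (R2), Leah Iyer is treated as also owning Yuki Iyer's interest in Ironwood Holdings Ltd, giving 63% + 37% = 100%.
Chain via Slate Pharma AG → Copperline Trust (R1): 100% × 65% × 35% = 22.75% of Brightpath Partners LP.
Chain via Ironwood Holdings Ltd → Highfield Media Ltd (R1): 100% × 54% × 32% = 17.28% of Brightpath Partners LP.
Aggregating (R3): 22.75% + 17.28% = 40.03%.

40.03%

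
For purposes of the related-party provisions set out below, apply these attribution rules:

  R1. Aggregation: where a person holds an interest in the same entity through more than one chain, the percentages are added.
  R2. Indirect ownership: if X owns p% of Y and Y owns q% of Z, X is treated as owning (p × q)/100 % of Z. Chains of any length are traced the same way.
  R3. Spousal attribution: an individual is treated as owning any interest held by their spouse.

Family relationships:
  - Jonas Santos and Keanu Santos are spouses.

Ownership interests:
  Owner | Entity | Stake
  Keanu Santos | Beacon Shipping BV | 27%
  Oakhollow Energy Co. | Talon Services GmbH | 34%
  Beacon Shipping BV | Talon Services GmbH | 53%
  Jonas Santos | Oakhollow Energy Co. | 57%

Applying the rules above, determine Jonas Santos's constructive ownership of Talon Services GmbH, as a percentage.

33.69%

By spousal attribution (R3), Jonas Santos is treated as owning Keanu Santos's 27% interest in Beacon Shipping BV.
Chain via Oakhollow Energy Co. (R2): 57% × 34% = 19.38% of Talon Services GmbH.
Chain via Beacon Shipping BV (R2): 27% × 53% = 14.31% of Talon Services GmbH.
Aggregating (R1): 19.38% + 14.31% = 33.69%.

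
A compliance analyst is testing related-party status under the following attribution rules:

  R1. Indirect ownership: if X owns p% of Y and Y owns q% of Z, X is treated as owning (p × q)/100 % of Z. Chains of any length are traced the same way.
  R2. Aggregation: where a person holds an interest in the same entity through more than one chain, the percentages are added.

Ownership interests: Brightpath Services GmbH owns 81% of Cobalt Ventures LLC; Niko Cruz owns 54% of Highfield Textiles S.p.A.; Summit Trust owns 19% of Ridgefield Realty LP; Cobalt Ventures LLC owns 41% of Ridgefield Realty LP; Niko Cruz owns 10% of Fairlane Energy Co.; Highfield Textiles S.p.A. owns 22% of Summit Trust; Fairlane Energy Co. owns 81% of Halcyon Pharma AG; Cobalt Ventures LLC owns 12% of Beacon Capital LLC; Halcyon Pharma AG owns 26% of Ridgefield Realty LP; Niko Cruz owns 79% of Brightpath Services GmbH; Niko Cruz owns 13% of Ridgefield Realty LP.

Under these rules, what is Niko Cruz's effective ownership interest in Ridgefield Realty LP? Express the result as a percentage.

Chain via Highfield Textiles S.p.A. → Summit Trust (R1): 54% × 22% × 19% = 2.2572% of Ridgefield Realty LP.
Chain via Brightpath Services GmbH → Cobalt Ventures LLC (R1): 79% × 81% × 41% = 26.2359% of Ridgefield Realty LP.
Chain via Fairlane Energy Co. → Halcyon Pharma AG (R1): 10% × 81% × 26% = 2.106% of Ridgefield Realty LP.
Direct interest in Ridgefield Realty LP: 13%.
Aggregating (R2): 2.2572% + 26.2359% + 2.106% + 13% = 43.5991%.

43.5991%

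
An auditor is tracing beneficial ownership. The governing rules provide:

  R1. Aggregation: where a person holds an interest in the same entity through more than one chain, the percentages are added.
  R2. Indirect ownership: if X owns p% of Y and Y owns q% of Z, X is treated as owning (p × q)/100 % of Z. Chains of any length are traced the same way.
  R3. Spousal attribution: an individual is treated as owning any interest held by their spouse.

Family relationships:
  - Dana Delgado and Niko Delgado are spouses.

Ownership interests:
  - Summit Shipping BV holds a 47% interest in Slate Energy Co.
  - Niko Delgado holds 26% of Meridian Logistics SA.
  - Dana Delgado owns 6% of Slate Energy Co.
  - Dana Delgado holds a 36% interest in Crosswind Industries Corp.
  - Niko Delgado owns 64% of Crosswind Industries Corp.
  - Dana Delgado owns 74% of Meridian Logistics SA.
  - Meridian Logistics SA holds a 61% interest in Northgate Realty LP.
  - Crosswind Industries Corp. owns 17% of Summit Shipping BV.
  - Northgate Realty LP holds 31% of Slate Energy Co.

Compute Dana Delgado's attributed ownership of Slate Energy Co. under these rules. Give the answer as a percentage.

By spousal attribution (R3), Dana Delgado is treated as also owning Niko Delgado's interest in Meridian Logistics SA, giving 74% + 26% = 100%.
By spousal attribution (R3), Dana Delgado is treated as also owning Niko Delgado's interest in Crosswind Industries Corp, giving 36% + 64% = 100%.
Chain via Meridian Logistics SA → Northgate Realty LP (R2): 100% × 61% × 31% = 18.91% of Slate Energy Co.
Chain via Crosswind Industries Corp. → Summit Shipping BV (R2): 100% × 17% × 47% = 7.99% of Slate Energy Co.
Direct interest in Slate Energy Co: 6%.
Aggregating (R1): 18.91% + 7.99% + 6% = 32.9%.

32.9%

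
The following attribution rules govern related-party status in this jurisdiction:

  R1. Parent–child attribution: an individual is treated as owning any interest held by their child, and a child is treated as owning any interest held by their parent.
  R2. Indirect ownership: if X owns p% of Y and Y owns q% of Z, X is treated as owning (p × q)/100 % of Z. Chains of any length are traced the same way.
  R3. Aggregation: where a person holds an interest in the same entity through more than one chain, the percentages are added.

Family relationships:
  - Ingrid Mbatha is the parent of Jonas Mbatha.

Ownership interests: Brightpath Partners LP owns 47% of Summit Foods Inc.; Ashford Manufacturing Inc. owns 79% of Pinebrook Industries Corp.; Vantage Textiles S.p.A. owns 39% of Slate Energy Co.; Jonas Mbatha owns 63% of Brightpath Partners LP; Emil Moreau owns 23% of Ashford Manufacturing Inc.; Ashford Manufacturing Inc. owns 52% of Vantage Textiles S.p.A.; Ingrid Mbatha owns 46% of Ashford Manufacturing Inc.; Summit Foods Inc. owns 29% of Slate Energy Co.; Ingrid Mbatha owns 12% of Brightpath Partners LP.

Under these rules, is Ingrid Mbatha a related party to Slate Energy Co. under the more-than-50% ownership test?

By parent–child attribution (R1), Ingrid Mbatha is treated as also owning Jonas Mbatha's interest in Brightpath Partners LP, giving 12% + 63% = 75%.
Chain via Brightpath Partners LP → Summit Foods Inc. (R2): 75% × 47% × 29% = 10.2225% of Slate Energy Co.
Chain via Ashford Manufacturing Inc. → Vantage Textiles S.p.A. (R2): 46% × 52% × 39% = 9.3288% of Slate Energy Co.
Aggregating (R3): 10.2225% + 9.3288% = 19.5513%.
19.5513% does not exceed the 50% threshold, so Ingrid is not a related party to Slate Energy Co.

No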